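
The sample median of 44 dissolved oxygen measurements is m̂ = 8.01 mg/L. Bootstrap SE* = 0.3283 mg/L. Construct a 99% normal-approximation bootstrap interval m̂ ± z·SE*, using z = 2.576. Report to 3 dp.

(7.164, 8.856)

Margin = 2.576 × 0.3283 = 0.8457
Interval: 8.01 ± 0.8457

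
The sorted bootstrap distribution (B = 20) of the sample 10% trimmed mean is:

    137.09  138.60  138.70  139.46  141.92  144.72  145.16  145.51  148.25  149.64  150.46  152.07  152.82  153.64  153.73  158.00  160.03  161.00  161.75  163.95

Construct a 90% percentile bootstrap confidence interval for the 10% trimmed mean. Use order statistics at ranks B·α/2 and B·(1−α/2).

(137.09, 161.75)

α = 0.10; lower rank = 20 × 0.050 = 1; upper rank = 20 × 0.950 = 19.
The 1st smallest replicate is 137.09; the 19th is 161.75.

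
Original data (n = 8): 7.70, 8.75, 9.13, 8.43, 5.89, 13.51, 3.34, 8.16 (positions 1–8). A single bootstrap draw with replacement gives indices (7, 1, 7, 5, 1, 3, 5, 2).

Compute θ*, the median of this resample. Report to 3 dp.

Resample values: 3.34, 7.70, 3.34, 5.89, 7.70, 9.13, 5.89, 8.75.
Sorted: 3.34, 3.34, 5.89, 5.89, 7.70, 7.70, 8.75, 9.13
Median = average of the two middle values = 6.795

θ* = 6.795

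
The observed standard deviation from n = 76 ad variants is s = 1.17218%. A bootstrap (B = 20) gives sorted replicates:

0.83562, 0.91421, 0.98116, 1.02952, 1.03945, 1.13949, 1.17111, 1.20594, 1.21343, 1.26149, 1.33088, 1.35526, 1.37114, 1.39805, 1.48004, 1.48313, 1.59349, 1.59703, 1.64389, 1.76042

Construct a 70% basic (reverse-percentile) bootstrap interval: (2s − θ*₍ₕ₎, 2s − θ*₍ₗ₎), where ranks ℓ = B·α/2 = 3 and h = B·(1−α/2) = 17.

Percentile endpoints at ranks 3 and 17: θ*₍3₎ = 0.98116, θ*₍17₎ = 1.59349.
Basic interval reflects these around s:
  lower = 2 × 1.17218 − 1.59349 = 0.75087
  upper = 2 × 1.17218 − 0.98116 = 1.36320

(0.75087, 1.36320)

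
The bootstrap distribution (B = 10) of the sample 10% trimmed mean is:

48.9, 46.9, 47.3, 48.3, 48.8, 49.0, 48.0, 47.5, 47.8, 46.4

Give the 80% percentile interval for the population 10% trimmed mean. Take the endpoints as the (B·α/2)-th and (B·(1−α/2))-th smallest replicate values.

(46.4, 48.9)

Sorted replicates: 46.4, 46.9, 47.3, 47.5, 47.8, 48.0, 48.3, 48.8, 48.9, 49.0
α = 0.20; lower rank = 10 × 0.100 = 1; upper rank = 10 × 0.900 = 9.
The 1st smallest replicate is 46.4; the 9th is 48.9.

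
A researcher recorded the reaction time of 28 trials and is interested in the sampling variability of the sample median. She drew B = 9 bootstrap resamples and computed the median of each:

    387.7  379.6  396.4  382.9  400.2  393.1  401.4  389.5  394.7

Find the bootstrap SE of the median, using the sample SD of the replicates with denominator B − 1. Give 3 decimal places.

Bootstrap SE is the standard deviation of the 9 replicate medians.
Mean of replicates: (387.7 + 379.6 + 396.4 + 382.9 + 400.2 + 393.1 + 401.4 + 389.5 + 394.7) / 9 = 3525.5000 / 9 = 391.7222
Sum of squared deviations: (−4.0222)² + (−12.1222)² + (+4.6778)² + (−8.8222)² + (+8.4778)² + (+1.3778)² + (+9.6778)² + (−2.2222)² + (+2.9778)² = 444.0756
Variance = 444.0756 / 8 = 55.5094
SE* = √55.5094

SE* = 7.450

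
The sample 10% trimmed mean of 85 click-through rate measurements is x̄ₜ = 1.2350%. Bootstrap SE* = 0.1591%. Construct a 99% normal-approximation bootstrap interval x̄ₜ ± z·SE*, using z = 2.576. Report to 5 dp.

Margin = 2.576 × 0.1591 = 0.409842
Interval: 1.2350 ± 0.409842

(0.82516, 1.64484)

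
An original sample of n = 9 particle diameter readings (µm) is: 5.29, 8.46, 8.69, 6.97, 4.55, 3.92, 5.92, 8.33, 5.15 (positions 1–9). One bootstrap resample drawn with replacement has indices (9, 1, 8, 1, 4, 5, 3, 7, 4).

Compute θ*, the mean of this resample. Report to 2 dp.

Resample values: 5.15, 5.29, 8.33, 5.29, 6.97, 4.55, 8.69, 5.92, 6.97.
Mean = (5.15 + 5.29 + 8.33 + 5.29 + 6.97 + 4.55 + 8.69 + 5.92 + 6.97) / 9 = 57.160 / 9 = 6.35

θ* = 6.35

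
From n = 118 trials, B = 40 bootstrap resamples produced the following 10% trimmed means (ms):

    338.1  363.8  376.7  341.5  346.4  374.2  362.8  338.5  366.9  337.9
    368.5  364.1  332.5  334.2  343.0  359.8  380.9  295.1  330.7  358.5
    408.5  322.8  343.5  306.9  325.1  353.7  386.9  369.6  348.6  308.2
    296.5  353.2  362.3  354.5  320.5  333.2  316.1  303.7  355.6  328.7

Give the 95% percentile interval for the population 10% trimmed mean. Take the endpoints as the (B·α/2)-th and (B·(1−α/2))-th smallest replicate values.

(295.1, 386.9)

Sorted replicates: 295.1, 296.5, 303.7, 306.9, 308.2, 316.1, 320.5, 322.8, 325.1, 328.7, 330.7, 332.5, 333.2, 334.2, 337.9, 338.1, 338.5, 341.5, 343.0, 343.5, 346.4, 348.6, 353.2, 353.7, 354.5, 355.6, 358.5, 359.8, 362.3, 362.8, 363.8, 364.1, 366.9, 368.5, 369.6, 374.2, 376.7, 380.9, 386.9, 408.5
α = 0.05; lower rank = 40 × 0.025 = 1; upper rank = 40 × 0.975 = 39.
The 1st smallest replicate is 295.1; the 39th is 386.9.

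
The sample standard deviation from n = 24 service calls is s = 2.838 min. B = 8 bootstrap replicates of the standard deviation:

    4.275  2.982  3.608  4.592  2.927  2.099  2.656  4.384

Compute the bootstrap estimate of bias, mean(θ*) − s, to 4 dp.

mean(θ*) = (4.275 + 2.982 + 3.608 + 4.592 + 2.927 + 2.099 + 2.656 + 4.384) / 8 = 3.44037
bias = 3.44037 − 2.838

bias = +0.6024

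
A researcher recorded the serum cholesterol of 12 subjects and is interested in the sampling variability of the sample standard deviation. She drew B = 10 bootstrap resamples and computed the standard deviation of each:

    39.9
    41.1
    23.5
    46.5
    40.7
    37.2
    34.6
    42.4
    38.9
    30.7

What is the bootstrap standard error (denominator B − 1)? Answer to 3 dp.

Bootstrap SE is the standard deviation of the 10 replicate standard deviations.
Mean of replicates: (39.9 + 41.1 + 23.5 + 46.5 + 40.7 + 37.2 + 34.6 + 42.4 + 38.9 + 30.7) / 10 = 375.5000 / 10 = 37.5500
Sum of squared deviations: (+2.3500)² + (+3.5500)² + (−14.0500)² + (+8.9500)² + (+3.1500)² + (−0.3500)² + (−2.9500)² + (+4.8500)² + (+1.3500)² + (−6.8500)² = 386.6450
Variance = 386.6450 / 9 = 42.9606
SE* = √42.9606

SE* = 6.554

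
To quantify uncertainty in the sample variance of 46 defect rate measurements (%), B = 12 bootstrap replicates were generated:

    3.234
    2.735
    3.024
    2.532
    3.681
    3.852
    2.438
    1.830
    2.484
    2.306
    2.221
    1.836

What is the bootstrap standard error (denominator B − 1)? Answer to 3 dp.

Bootstrap SE is the standard deviation of the 12 replicate variances.
Mean of replicates: (3.234 + 2.735 + 3.024 + 2.532 + 3.681 + 3.852 + 2.438 + 1.830 + 2.484 + 2.306 + 2.221 + 1.836) / 12 = 32.1730 / 12 = 2.6811
Sum of squared deviations: (+0.5529)² + (+0.0539)² + (+0.3429)² + (−0.1491)² + (+0.9999)² + (+1.1709)² + (−0.2431)² + (−0.8511)² + (−0.1971)² + (−0.3751)² + (−0.4601)² + (−0.8451)² = 4.7081
Variance = 4.7081 / 11 = 0.4280
SE* = √0.4280

SE* = 0.654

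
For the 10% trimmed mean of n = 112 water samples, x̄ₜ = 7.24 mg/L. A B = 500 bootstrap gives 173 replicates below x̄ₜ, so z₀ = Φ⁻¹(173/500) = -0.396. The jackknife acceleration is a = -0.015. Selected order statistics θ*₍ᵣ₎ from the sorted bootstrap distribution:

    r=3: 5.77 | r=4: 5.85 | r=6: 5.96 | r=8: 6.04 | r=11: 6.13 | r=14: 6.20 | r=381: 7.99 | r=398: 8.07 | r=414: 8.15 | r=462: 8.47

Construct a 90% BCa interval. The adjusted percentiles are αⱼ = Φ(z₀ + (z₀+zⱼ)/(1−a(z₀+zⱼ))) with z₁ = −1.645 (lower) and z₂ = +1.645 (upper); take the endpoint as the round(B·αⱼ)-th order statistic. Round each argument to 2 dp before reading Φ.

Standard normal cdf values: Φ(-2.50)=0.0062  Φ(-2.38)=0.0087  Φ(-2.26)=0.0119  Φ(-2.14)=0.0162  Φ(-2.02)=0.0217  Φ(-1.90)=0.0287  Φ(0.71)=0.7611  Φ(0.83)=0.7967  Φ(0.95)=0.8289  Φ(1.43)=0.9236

Lower: z₀ + z₁ = -0.396 + (-1.645) = -2.041; 1 − a(z₀+z₁) = 1 − (-0.015)(-2.041) = 0.9694; argument = -0.396 + (-2.041)/0.9694 = -2.5015 → -2.50.
α₁ = Φ(-2.50) = 0.0062; rank = round(500 × 0.0062) = 3; θ*₍3₎ = 5.77.
Upper: z₀ + z₂ = 1.249; 1 − a(z₀+z₂) = 1.0187; argument = 0.8300 → 0.83; α₂ = 0.7967; rank = 398; θ*₍398₎ = 8.07.

(5.77, 8.07)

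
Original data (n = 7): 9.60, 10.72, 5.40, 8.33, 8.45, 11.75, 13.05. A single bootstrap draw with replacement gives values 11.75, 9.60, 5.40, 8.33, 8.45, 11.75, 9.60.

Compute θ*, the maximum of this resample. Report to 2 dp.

Maximum = 11.75

θ* = 11.75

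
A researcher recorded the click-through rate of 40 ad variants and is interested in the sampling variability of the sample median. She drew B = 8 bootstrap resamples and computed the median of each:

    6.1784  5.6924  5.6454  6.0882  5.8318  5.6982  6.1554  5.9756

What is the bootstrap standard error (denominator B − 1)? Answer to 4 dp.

SE* = 0.2193

Bootstrap SE is the standard deviation of the 8 replicate medians.
Mean of replicates: (6.1784 + 5.6924 + 5.6454 + 6.0882 + 5.8318 + 5.6982 + 6.1554 + 5.9756) / 8 = 47.26540 / 8 = 5.90817
Sum of squared deviations: (+0.27022)² + (−0.21577)² + (−0.26277)² + (+0.18002)² + (−0.07637)² + (−0.20998)² + (+0.24723)² + (+0.06743)² = 0.33663
Variance = 0.33663 / 7 = 0.04809
SE* = √0.04809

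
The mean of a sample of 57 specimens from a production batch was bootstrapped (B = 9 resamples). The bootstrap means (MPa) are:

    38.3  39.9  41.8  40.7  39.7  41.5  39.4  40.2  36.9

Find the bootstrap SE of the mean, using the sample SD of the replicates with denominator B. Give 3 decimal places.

Bootstrap SE is the standard deviation of the 9 replicate means.
Mean of replicates: (38.3 + 39.9 + 41.8 + 40.7 + 39.7 + 41.5 + 39.4 + 40.2 + 36.9) / 9 = 358.4000 / 9 = 39.8222
Sum of squared deviations: (−1.5222)² + (+0.0778)² + (+1.9778)² + (+0.8778)² + (−0.1222)² + (+1.6778)² + (−0.4222)² + (+0.3778)² + (−2.9222)² = 18.6956
Variance = 18.6956 / 9 = 2.0773
SE* = √2.0773

SE* = 1.441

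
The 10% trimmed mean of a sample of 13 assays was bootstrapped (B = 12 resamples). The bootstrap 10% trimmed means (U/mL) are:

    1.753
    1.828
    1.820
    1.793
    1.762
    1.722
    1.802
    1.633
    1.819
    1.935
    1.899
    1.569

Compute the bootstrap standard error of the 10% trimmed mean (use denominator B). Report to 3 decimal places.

SE* = 0.098

Bootstrap SE is the standard deviation of the 12 replicate 10% trimmed means.
Mean of replicates: (1.753 + 1.828 + 1.820 + 1.793 + 1.762 + 1.722 + 1.802 + 1.633 + 1.819 + 1.935 + 1.899 + 1.569) / 12 = 21.3350 / 12 = 1.7779
Sum of squared deviations: (−0.0249)² + (+0.0501)² + (+0.0421)² + (+0.0151)² + (−0.0159)² + (−0.0559)² + (+0.0241)² + (−0.1449)² + (+0.0411)² + (+0.1571)² + (+0.1211)² + (−0.2089)² = 0.1148
Variance = 0.1148 / 12 = 0.0096
SE* = √0.0096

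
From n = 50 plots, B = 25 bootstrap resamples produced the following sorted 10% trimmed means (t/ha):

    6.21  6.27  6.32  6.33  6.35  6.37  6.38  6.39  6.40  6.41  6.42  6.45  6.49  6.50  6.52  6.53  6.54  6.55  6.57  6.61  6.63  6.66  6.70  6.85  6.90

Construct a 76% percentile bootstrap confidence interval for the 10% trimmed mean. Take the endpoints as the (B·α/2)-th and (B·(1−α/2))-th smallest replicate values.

(6.32, 6.66)

α = 0.24; lower rank = 25 × 0.120 = 3; upper rank = 25 × 0.880 = 22.
The 3rd smallest replicate is 6.32; the 22nd is 6.66.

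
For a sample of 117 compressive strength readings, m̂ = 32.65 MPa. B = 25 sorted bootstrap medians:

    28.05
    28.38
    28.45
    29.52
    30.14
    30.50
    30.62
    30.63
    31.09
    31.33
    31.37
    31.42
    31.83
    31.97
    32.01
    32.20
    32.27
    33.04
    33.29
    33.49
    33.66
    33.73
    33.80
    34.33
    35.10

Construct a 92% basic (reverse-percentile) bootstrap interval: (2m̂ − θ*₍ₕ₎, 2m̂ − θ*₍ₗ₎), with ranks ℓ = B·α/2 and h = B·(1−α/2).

Percentile endpoints at ranks 1 and 24: θ*₍1₎ = 28.05, θ*₍24₎ = 34.33.
Basic interval reflects these around m̂:
  lower = 2 × 32.65 − 34.33 = 30.97
  upper = 2 × 32.65 − 28.05 = 37.25

(30.97, 37.25)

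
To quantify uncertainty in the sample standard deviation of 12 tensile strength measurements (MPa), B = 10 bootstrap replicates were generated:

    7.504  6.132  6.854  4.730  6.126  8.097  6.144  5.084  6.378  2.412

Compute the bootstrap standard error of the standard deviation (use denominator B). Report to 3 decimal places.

Bootstrap SE is the standard deviation of the 10 replicate standard deviations.
Mean of replicates: (7.504 + 6.132 + 6.854 + 4.730 + 6.126 + 8.097 + 6.144 + 5.084 + 6.378 + 2.412) / 10 = 59.4610 / 10 = 5.9461
Sum of squared deviations: (+1.5579)² + (+0.1859)² + (+0.9079)² + (−1.2161)² + (+0.1799)² + (+2.1509)² + (+0.1979)² + (−0.8621)² + (+0.4319)² + (−3.5341)² = 22.8823
Variance = 22.8823 / 10 = 2.2882
SE* = √2.2882

SE* = 1.513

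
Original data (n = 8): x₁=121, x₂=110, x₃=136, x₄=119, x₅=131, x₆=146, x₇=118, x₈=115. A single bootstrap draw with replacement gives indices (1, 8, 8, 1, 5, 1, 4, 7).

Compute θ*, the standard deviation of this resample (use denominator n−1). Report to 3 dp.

θ* = 5.055

Resample values: 121, 115, 115, 121, 131, 121, 119, 118.
Mean = 120.1250; sum of squared deviations = 178.8750
s² = 178.8750 / 7 = 25.5536
s = √25.5536 = 5.055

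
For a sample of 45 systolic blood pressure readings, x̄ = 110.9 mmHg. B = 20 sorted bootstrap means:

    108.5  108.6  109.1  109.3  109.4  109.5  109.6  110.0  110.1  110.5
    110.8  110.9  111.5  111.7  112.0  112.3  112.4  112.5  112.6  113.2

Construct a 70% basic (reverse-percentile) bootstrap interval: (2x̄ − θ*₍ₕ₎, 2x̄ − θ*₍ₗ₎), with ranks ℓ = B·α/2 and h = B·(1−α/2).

(109.4, 112.7)

Percentile endpoints at ranks 3 and 17: θ*₍3₎ = 109.1, θ*₍17₎ = 112.4.
Basic interval reflects these around x̄:
  lower = 2 × 110.9 − 112.4 = 109.4
  upper = 2 × 110.9 − 109.1 = 112.7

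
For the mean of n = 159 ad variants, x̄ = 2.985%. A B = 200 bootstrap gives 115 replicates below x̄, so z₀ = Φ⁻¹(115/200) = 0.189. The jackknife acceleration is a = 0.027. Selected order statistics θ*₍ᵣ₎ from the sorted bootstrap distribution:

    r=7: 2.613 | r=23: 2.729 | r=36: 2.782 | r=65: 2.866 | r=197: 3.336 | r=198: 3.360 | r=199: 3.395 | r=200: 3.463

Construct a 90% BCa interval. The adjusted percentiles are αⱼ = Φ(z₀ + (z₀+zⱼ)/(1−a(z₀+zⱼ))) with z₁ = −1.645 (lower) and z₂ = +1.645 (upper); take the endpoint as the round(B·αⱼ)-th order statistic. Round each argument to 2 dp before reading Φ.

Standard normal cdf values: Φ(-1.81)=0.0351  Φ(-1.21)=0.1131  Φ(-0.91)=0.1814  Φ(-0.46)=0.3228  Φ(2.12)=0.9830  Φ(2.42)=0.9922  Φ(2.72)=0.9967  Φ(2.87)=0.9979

Lower: z₀ + z₁ = 0.189 + (-1.645) = -1.456; 1 − a(z₀+z₁) = 1 − (0.027)(-1.456) = 1.0393; argument = 0.189 + (-1.456)/1.0393 = -1.2119 → -1.21.
α₁ = Φ(-1.21) = 0.1131; rank = round(200 × 0.1131) = 23; θ*₍23₎ = 2.729.
Upper: z₀ + z₂ = 1.834; 1 − a(z₀+z₂) = 0.9505; argument = 2.1185 → 2.12; α₂ = 0.9830; rank = 197; θ*₍197₎ = 3.336.

(2.729, 3.336)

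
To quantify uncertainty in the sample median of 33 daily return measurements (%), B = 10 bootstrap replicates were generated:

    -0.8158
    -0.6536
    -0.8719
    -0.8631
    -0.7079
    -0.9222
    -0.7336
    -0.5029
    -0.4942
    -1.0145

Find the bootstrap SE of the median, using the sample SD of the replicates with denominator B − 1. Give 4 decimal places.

SE* = 0.1728

Bootstrap SE is the standard deviation of the 10 replicate medians.
Mean of replicates: ((-0.8158) + (-0.6536) + (-0.8719) + (-0.8631) + (-0.7079) + (-0.9222) + (-0.7336) + (-0.5029) + (-0.4942) + (-1.0145)) / 10 = -7.57970 / 10 = -0.75797
Sum of squared deviations: (−0.05783)² + (+0.10437)² + (−0.11393)² + (−0.10513)² + (+0.05007)² + (−0.16423)² + (+0.02437)² + (+0.25507)² + (+0.26377)² + (−0.25653)² = 0.26879
Variance = 0.26879 / 9 = 0.02987
SE* = √0.02987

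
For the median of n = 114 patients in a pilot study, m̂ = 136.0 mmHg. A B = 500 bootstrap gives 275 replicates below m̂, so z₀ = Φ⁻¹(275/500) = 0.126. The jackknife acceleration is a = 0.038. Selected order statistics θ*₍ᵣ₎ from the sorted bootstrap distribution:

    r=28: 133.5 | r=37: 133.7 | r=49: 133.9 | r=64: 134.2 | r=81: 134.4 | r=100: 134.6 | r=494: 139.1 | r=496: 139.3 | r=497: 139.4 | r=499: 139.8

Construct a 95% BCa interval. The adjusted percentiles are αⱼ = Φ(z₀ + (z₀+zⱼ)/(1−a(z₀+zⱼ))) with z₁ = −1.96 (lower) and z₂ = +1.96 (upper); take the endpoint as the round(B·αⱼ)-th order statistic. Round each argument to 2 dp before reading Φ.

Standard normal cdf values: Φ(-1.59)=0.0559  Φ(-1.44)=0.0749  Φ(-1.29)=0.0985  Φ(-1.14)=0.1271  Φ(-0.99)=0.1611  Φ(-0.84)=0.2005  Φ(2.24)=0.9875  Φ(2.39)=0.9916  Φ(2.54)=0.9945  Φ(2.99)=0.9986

Lower: z₀ + z₁ = 0.126 + (-1.960) = -1.834; 1 − a(z₀+z₁) = 1 − (0.038)(-1.834) = 1.0697; argument = 0.126 + (-1.834)/1.0697 = -1.5885 → -1.59.
α₁ = Φ(-1.59) = 0.0559; rank = round(500 × 0.0559) = 28; θ*₍28₎ = 133.5.
Upper: z₀ + z₂ = 2.086; 1 − a(z₀+z₂) = 0.9207; argument = 2.3916 → 2.39; α₂ = 0.9916; rank = 496; θ*₍496₎ = 139.3.

(133.5, 139.3)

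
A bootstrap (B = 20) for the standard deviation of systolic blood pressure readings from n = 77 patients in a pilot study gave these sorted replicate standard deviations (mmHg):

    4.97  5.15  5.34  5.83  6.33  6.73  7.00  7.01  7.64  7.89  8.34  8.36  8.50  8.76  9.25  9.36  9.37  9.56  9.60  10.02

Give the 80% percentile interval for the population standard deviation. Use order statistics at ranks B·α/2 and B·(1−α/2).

α = 0.20; lower rank = 20 × 0.100 = 2; upper rank = 20 × 0.900 = 18.
The 2nd smallest replicate is 5.15; the 18th is 9.56.

(5.15, 9.56)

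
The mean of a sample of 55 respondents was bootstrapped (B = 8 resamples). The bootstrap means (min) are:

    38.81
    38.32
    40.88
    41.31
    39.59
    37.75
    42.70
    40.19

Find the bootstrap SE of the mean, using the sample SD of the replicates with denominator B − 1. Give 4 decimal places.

SE* = 1.6588

Bootstrap SE is the standard deviation of the 8 replicate means.
Mean of replicates: (38.81 + 38.32 + 40.88 + 41.31 + 39.59 + 37.75 + 42.70 + 40.19) / 8 = 319.55000 / 8 = 39.94375
Sum of squared deviations: (−1.13375)² + (−1.62375)² + (+0.93625)² + (+1.36625)² + (−0.35375)² + (−2.19375)² + (+2.75625)² + (+0.24625)² = 19.26039
Variance = 19.26039 / 7 = 2.75148
SE* = √2.75148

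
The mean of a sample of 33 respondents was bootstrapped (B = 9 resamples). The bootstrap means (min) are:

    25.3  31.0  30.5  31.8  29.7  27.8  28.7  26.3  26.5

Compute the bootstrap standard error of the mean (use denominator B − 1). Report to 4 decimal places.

Bootstrap SE is the standard deviation of the 9 replicate means.
Mean of replicates: (25.3 + 31.0 + 30.5 + 31.8 + 29.7 + 27.8 + 28.7 + 26.3 + 26.5) / 9 = 257.60000 / 9 = 28.62222
Sum of squared deviations: (−3.32222)² + (+2.37778)² + (+1.87778)² + (+3.17778)² + (+1.07778)² + (−0.82222)² + (+0.07778)² + (−2.32222)² + (−2.12222)² = 42.05556
Variance = 42.05556 / 8 = 5.25694
SE* = √5.25694

SE* = 2.2928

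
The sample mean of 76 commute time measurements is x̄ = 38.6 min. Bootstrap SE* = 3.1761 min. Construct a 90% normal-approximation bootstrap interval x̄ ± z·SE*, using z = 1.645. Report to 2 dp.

Margin = 1.645 × 3.1761 = 5.225
Interval: 38.6 ± 5.225

(33.38, 43.82)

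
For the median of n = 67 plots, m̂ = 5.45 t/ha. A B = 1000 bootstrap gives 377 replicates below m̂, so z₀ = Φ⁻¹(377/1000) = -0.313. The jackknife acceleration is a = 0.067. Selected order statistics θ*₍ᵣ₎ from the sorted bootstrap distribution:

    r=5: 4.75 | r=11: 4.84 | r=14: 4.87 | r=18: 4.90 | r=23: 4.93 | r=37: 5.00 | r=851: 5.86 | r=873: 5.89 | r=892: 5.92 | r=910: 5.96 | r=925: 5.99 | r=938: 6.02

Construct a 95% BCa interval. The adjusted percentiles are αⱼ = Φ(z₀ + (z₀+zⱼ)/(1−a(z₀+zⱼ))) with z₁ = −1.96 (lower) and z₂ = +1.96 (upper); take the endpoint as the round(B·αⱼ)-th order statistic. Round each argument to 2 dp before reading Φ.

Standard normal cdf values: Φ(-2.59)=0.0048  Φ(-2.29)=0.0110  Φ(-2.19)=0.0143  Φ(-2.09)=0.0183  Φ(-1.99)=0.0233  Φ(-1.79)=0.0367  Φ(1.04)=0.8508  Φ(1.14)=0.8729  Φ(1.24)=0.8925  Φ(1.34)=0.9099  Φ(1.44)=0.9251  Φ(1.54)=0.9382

(4.84, 6.02)

Lower: z₀ + z₁ = -0.313 + (-1.960) = -2.273; 1 − a(z₀+z₁) = 1 − (0.067)(-2.273) = 1.1523; argument = -0.313 + (-2.273)/1.1523 = -2.2856 → -2.29.
α₁ = Φ(-2.29) = 0.0110; rank = round(1000 × 0.0110) = 11; θ*₍11₎ = 4.84.
Upper: z₀ + z₂ = 1.647; 1 − a(z₀+z₂) = 0.8897; argument = 1.5383 → 1.54; α₂ = 0.9382; rank = 938; θ*₍938₎ = 6.02.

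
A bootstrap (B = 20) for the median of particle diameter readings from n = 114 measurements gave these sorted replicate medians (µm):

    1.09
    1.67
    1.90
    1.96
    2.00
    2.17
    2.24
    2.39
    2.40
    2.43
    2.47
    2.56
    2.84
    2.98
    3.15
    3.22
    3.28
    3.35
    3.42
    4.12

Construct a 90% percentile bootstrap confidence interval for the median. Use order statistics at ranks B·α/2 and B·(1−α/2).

α = 0.10; lower rank = 20 × 0.050 = 1; upper rank = 20 × 0.950 = 19.
The 1st smallest replicate is 1.09; the 19th is 3.42.

(1.09, 3.42)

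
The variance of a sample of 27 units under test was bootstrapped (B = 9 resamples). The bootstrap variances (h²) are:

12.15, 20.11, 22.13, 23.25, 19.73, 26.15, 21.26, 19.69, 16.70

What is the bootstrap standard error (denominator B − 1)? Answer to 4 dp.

Bootstrap SE is the standard deviation of the 9 replicate variances.
Mean of replicates: (12.15 + 20.11 + 22.13 + 23.25 + 19.73 + 26.15 + 21.26 + 19.69 + 16.70) / 9 = 181.17000 / 9 = 20.13000
Sum of squared deviations: (−7.98000)² + (−0.02000)² + (+2.00000)² + (+3.12000)² + (−0.40000)² + (+6.02000)² + (+1.13000)² + (−0.44000)² + (−3.43000)² = 127.05100
Variance = 127.05100 / 8 = 15.88137
SE* = √15.88137

SE* = 3.9851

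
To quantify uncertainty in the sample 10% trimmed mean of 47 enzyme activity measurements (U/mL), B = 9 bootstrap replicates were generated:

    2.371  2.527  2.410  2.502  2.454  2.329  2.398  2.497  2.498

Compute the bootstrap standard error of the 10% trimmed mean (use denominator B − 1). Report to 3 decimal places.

SE* = 0.069

Bootstrap SE is the standard deviation of the 9 replicate 10% trimmed means.
Mean of replicates: (2.371 + 2.527 + 2.410 + 2.502 + 2.454 + 2.329 + 2.398 + 2.497 + 2.498) / 9 = 21.9860 / 9 = 2.4429
Sum of squared deviations: (−0.0719)² + (+0.0841)² + (−0.0329)² + (+0.0591)² + (+0.0111)² + (−0.1139)² + (−0.0449)² + (+0.0541)² + (+0.0551)² = 0.0379
Variance = 0.0379 / 8 = 0.0047
SE* = √0.0047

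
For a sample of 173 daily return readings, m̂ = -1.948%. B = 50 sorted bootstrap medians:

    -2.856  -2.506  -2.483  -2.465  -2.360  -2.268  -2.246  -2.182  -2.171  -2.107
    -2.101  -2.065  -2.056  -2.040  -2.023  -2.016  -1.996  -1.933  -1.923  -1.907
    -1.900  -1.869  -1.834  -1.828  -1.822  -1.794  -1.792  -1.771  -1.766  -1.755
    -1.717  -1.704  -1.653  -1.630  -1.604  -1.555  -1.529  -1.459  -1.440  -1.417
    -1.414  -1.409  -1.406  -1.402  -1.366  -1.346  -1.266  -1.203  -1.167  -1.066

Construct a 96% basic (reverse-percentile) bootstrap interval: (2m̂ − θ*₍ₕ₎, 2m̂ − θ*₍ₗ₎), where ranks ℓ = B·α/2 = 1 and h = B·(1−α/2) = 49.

(-2.729, -1.040)

Percentile endpoints at ranks 1 and 49: θ*₍1₎ = -2.856, θ*₍49₎ = -1.167.
Basic interval reflects these around m̂:
  lower = 2 × -1.948 − -1.167 = -2.729
  upper = 2 × -1.948 − -2.856 = -1.040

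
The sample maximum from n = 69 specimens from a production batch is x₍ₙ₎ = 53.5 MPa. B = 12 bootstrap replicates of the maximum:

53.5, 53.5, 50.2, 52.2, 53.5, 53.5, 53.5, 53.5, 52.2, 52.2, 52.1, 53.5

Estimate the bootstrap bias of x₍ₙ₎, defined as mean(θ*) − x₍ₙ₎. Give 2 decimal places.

bias = −0.72

mean(θ*) = (53.5 + 53.5 + 50.2 + 52.2 + 53.5 + 53.5 + 53.5 + 53.5 + 52.2 + 52.2 + 52.1 + 53.5) / 12 = 52.783
bias = 52.783 − 53.5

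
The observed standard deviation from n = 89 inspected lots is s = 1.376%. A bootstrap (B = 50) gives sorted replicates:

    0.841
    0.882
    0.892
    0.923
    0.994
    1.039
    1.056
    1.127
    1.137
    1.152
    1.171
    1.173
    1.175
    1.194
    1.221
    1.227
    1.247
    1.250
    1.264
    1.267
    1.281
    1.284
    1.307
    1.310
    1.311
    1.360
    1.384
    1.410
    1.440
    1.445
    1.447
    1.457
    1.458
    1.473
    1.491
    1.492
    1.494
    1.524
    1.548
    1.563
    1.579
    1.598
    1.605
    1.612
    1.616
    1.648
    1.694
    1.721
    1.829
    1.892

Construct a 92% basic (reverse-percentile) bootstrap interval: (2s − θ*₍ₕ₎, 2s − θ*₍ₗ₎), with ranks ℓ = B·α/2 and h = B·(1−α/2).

Percentile endpoints at ranks 2 and 48: θ*₍2₎ = 0.882, θ*₍48₎ = 1.721.
Basic interval reflects these around s:
  lower = 2 × 1.376 − 1.721 = 1.031
  upper = 2 × 1.376 − 0.882 = 1.870

(1.031, 1.870)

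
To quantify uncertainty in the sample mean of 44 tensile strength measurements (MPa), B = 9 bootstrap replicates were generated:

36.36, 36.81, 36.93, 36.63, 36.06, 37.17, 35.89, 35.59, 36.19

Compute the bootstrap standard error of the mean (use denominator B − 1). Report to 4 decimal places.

SE* = 0.5211

Bootstrap SE is the standard deviation of the 9 replicate means.
Mean of replicates: (36.36 + 36.81 + 36.93 + 36.63 + 36.06 + 37.17 + 35.89 + 35.59 + 36.19) / 9 = 327.63000 / 9 = 36.40333
Sum of squared deviations: (−0.04333)² + (+0.40667)² + (+0.52667)² + (+0.22667)² + (−0.34333)² + (+0.76667)² + (−0.51333)² + (−0.81333)² + (−0.21333)² = 2.17220
Variance = 2.17220 / 8 = 0.27152
SE* = √0.27152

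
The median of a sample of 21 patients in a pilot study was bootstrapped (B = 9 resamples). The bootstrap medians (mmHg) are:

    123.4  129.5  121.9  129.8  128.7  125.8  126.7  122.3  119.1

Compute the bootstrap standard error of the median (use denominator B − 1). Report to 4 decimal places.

SE* = 3.7789

Bootstrap SE is the standard deviation of the 9 replicate medians.
Mean of replicates: (123.4 + 129.5 + 121.9 + 129.8 + 128.7 + 125.8 + 126.7 + 122.3 + 119.1) / 9 = 1127.20000 / 9 = 125.24444
Sum of squared deviations: (−1.84444)² + (+4.25556)² + (−3.34444)² + (+4.55556)² + (+3.45556)² + (+0.55556)² + (+1.45556)² + (−2.94444)² + (−6.14444)² = 114.24222
Variance = 114.24222 / 8 = 14.28028
SE* = √14.28028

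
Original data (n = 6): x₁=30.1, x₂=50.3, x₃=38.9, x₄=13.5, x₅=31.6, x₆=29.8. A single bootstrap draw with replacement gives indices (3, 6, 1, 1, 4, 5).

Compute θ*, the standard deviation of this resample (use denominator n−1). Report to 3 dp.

Resample values: 38.9, 29.8, 30.1, 30.1, 13.5, 31.6.
Mean = 29.0000; sum of squared deviations = 348.0800
s² = 348.0800 / 5 = 69.6160
s = √69.6160 = 8.344

θ* = 8.344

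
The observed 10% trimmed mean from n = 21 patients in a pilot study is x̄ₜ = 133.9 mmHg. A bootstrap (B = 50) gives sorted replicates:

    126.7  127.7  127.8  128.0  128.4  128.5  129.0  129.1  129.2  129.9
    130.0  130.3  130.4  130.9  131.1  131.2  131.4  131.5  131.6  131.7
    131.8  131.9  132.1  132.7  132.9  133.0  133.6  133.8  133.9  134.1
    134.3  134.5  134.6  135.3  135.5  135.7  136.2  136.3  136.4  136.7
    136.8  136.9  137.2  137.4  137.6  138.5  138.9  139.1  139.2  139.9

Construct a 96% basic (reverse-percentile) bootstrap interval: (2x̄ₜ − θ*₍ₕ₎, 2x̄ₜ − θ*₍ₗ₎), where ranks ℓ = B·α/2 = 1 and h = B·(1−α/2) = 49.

(128.6, 141.1)

Percentile endpoints at ranks 1 and 49: θ*₍1₎ = 126.7, θ*₍49₎ = 139.2.
Basic interval reflects these around x̄ₜ:
  lower = 2 × 133.9 − 139.2 = 128.6
  upper = 2 × 133.9 − 126.7 = 141.1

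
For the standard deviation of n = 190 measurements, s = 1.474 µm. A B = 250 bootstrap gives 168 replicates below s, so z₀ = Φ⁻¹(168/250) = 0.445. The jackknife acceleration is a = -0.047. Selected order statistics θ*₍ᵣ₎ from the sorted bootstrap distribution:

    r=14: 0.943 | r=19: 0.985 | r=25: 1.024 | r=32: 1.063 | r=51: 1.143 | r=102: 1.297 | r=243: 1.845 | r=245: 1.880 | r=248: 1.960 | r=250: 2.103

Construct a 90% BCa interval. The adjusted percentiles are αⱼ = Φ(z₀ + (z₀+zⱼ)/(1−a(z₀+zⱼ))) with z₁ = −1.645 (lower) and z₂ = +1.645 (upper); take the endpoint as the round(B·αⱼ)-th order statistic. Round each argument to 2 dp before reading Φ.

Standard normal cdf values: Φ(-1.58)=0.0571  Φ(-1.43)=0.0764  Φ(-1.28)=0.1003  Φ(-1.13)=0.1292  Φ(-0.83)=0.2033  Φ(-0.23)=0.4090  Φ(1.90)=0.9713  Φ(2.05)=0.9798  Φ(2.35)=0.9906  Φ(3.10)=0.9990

Lower: z₀ + z₁ = 0.445 + (-1.645) = -1.200; 1 − a(z₀+z₁) = 1 − (-0.047)(-1.200) = 0.9436; argument = 0.445 + (-1.200)/0.9436 = -0.8267 → -0.83.
α₁ = Φ(-0.83) = 0.2033; rank = round(250 × 0.2033) = 51; θ*₍51₎ = 1.143.
Upper: z₀ + z₂ = 2.090; 1 − a(z₀+z₂) = 1.0982; argument = 2.3481 → 2.35; α₂ = 0.9906; rank = 248; θ*₍248₎ = 1.960.

(1.143, 1.960)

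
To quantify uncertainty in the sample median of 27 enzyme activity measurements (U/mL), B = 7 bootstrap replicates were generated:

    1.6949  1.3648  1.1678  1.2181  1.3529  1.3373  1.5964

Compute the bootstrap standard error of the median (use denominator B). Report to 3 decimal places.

Bootstrap SE is the standard deviation of the 7 replicate medians.
Mean of replicates: (1.6949 + 1.3648 + 1.1678 + 1.2181 + 1.3529 + 1.3373 + 1.5964) / 7 = 9.73220 / 7 = 1.39031
Sum of squared deviations: (+0.30459)² + (−0.02551)² + (−0.22251)² + (−0.17221)² + (−0.03741)² + (−0.05301)² + (+0.20609)² = 0.21928
Variance = 0.21928 / 7 = 0.03133
SE* = √0.03133

SE* = 0.177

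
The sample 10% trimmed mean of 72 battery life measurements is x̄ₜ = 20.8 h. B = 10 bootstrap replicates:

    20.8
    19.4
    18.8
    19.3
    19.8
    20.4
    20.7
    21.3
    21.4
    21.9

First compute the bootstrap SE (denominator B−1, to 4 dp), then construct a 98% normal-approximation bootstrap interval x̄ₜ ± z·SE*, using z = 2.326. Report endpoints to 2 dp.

(18.42, 23.18)

Mean of replicates = 20.3800; sum of squared deviations = 9.4360; SE* = √(9.4360/9) = 1.0239
Margin = 2.326 × 1.0239 = 2.382
Interval: 20.8 ± 2.382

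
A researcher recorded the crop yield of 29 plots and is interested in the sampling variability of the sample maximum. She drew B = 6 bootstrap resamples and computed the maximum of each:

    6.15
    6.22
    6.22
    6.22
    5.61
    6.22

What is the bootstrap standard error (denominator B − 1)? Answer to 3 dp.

SE* = 0.245

Bootstrap SE is the standard deviation of the 6 replicate maximums.
Mean of replicates: (6.15 + 6.22 + 6.22 + 6.22 + 5.61 + 6.22) / 6 = 36.6400 / 6 = 6.1067
Sum of squared deviations: (+0.0433)² + (+0.1133)² + (+0.1133)² + (+0.1133)² + (−0.4967)² + (+0.1133)² = 0.2999
Variance = 0.2999 / 5 = 0.0600
SE* = √0.0600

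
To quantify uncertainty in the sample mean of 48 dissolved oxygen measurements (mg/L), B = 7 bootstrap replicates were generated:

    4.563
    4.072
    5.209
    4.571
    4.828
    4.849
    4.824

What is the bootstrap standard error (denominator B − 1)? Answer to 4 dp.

SE* = 0.3519

Bootstrap SE is the standard deviation of the 7 replicate means.
Mean of replicates: (4.563 + 4.072 + 5.209 + 4.571 + 4.828 + 4.849 + 4.824) / 7 = 32.91600 / 7 = 4.70229
Sum of squared deviations: (−0.13929)² + (−0.63029)² + (+0.50671)² + (−0.13129)² + (+0.12571)² + (+0.14671)² + (+0.12171)² = 0.74280
Variance = 0.74280 / 6 = 0.12380
SE* = √0.12380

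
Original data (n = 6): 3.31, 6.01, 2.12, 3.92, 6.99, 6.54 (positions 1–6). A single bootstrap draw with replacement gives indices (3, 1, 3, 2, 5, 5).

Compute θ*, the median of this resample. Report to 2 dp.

θ* = 4.66

Resample values: 2.12, 3.31, 2.12, 6.01, 6.99, 6.99.
Sorted: 2.12, 2.12, 3.31, 6.01, 6.99, 6.99
Median = average of the two middle values = 4.66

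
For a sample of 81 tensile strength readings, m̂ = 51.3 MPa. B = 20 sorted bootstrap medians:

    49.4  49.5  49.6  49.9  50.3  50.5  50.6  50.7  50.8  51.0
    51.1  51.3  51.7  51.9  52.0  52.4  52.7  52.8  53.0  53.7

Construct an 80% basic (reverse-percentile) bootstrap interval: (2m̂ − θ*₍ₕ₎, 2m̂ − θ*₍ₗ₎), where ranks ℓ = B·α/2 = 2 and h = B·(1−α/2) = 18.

(49.8, 53.1)

Percentile endpoints at ranks 2 and 18: θ*₍2₎ = 49.5, θ*₍18₎ = 52.8.
Basic interval reflects these around m̂:
  lower = 2 × 51.3 − 52.8 = 49.8
  upper = 2 × 51.3 − 49.5 = 53.1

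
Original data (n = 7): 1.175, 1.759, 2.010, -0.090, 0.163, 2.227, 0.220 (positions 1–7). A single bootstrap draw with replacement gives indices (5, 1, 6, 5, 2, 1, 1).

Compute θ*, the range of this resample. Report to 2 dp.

θ* = 2.06

Resample values: 0.163, 1.175, 2.227, 0.163, 1.759, 1.175, 1.175.
Range = 2.227 − 0.163 = 2.06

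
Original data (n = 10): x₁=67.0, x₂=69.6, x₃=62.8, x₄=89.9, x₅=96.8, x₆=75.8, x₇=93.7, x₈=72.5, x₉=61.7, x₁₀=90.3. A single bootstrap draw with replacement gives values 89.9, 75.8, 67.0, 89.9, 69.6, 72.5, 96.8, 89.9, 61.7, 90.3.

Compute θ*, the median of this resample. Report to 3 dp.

θ* = 82.850

Sorted: 61.7, 67.0, 69.6, 72.5, 75.8, 89.9, 89.9, 89.9, 90.3, 96.8
Median = average of the two middle values = 82.850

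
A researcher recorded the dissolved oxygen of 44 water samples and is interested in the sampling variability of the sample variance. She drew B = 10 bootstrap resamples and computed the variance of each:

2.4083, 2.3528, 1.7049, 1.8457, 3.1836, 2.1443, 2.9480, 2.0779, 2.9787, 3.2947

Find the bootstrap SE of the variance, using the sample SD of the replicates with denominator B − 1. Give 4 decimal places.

SE* = 0.5699

Bootstrap SE is the standard deviation of the 10 replicate variances.
Mean of replicates: (2.4083 + 2.3528 + 1.7049 + 1.8457 + 3.1836 + 2.1443 + 2.9480 + 2.0779 + 2.9787 + 3.2947) / 10 = 24.93890 / 10 = 2.49389
Sum of squared deviations: (−0.08559)² + (−0.14109)² + (−0.78899)² + (−0.64819)² + (+0.68971)² + (−0.34959)² + (+0.45411)² + (−0.41599)² + (+0.48481)² + (+0.80081)² = 2.92340
Variance = 2.92340 / 9 = 0.32482
SE* = √0.32482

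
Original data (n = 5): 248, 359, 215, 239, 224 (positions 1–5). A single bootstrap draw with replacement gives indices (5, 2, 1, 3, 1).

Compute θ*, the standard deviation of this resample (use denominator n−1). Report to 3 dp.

Resample values: 224, 359, 248, 215, 248.
Mean = 258.8000; sum of squared deviations = 13402.8000
s² = 13402.8000 / 4 = 3350.7000
s = √3350.7000 = 57.885

θ* = 57.885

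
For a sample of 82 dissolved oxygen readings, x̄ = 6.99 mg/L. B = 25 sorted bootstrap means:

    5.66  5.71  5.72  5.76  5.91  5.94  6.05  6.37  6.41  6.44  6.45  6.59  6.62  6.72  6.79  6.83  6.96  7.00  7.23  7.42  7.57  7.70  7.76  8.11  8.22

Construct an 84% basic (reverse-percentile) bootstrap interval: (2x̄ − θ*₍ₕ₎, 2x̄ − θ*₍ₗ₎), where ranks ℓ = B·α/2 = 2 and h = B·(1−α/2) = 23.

(6.22, 8.27)

Percentile endpoints at ranks 2 and 23: θ*₍2₎ = 5.71, θ*₍23₎ = 7.76.
Basic interval reflects these around x̄:
  lower = 2 × 6.99 − 7.76 = 6.22
  upper = 2 × 6.99 − 5.71 = 8.27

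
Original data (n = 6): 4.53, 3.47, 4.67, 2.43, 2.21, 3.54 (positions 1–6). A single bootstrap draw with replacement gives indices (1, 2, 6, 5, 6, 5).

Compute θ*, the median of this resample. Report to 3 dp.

Resample values: 4.53, 3.47, 3.54, 2.21, 3.54, 2.21.
Sorted: 2.21, 2.21, 3.47, 3.54, 3.54, 4.53
Median = average of the two middle values = 3.505

θ* = 3.505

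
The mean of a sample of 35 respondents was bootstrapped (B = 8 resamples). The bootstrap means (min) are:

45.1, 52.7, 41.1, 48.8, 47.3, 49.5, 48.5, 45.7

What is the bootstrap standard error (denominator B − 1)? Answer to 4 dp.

SE* = 3.4542

Bootstrap SE is the standard deviation of the 8 replicate means.
Mean of replicates: (45.1 + 52.7 + 41.1 + 48.8 + 47.3 + 49.5 + 48.5 + 45.7) / 8 = 378.70000 / 8 = 47.33750
Sum of squared deviations: (−2.23750)² + (+5.36250)² + (−6.23750)² + (+1.46250)² + (−0.03750)² + (+2.16250)² + (+1.16250)² + (−1.63750)² = 83.51875
Variance = 83.51875 / 7 = 11.93125
SE* = √11.93125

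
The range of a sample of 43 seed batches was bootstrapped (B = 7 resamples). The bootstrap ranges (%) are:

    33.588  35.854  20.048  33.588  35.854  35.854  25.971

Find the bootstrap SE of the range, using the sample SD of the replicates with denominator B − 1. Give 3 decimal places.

SE* = 6.155

Bootstrap SE is the standard deviation of the 7 replicate ranges.
Mean of replicates: (33.588 + 35.854 + 20.048 + 33.588 + 35.854 + 35.854 + 25.971) / 7 = 220.7570 / 7 = 31.5367
Sum of squared deviations: (+2.0513)² + (+4.3173)² + (−11.4887)² + (+2.0513)² + (+4.3173)² + (+4.3173)² + (−5.5657)² = 227.3001
Variance = 227.3001 / 6 = 37.8834
SE* = √37.8834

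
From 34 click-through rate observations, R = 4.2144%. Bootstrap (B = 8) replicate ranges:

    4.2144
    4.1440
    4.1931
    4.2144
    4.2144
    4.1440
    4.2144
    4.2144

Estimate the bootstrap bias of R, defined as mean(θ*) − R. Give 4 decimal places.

bias = −0.0203

mean(θ*) = (4.2144 + 4.1440 + 4.1931 + 4.2144 + 4.2144 + 4.1440 + 4.2144 + 4.2144) / 8 = 4.19414
bias = 4.19414 − 4.2144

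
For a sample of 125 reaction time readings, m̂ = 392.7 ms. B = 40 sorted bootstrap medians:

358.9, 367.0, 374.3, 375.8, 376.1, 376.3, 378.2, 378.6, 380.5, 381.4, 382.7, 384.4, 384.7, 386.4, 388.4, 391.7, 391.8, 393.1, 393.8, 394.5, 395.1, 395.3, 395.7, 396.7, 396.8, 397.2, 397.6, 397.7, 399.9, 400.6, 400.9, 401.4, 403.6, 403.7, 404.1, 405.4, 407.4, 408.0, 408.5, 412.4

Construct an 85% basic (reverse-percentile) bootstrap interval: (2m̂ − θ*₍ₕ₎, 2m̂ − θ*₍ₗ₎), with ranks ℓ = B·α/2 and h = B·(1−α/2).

(378.0, 411.1)

Percentile endpoints at ranks 3 and 37: θ*₍3₎ = 374.3, θ*₍37₎ = 407.4.
Basic interval reflects these around m̂:
  lower = 2 × 392.7 − 407.4 = 378.0
  upper = 2 × 392.7 − 374.3 = 411.1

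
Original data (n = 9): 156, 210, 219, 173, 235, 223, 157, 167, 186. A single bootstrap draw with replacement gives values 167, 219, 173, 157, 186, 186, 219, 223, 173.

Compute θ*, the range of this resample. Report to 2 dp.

Range = 223 − 157 = 66.00

θ* = 66.00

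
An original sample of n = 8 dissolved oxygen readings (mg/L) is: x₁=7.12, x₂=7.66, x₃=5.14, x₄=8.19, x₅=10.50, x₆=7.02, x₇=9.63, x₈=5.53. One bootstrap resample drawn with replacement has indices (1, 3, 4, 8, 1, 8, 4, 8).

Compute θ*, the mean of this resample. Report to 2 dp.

Resample values: 7.12, 5.14, 8.19, 5.53, 7.12, 5.53, 8.19, 5.53.
Mean = (7.12 + 5.14 + 8.19 + 5.53 + 7.12 + 5.53 + 8.19 + 5.53) / 8 = 52.350 / 8 = 6.54

θ* = 6.54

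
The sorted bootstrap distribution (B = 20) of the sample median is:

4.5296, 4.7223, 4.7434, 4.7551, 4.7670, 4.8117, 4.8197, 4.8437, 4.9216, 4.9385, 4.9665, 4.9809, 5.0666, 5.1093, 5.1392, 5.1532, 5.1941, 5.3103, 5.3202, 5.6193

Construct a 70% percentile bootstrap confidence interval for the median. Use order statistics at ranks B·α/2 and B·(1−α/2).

α = 0.30; lower rank = 20 × 0.150 = 3; upper rank = 20 × 0.850 = 17.
The 3rd smallest replicate is 4.7434; the 17th is 5.1941.

(4.7434, 5.1941)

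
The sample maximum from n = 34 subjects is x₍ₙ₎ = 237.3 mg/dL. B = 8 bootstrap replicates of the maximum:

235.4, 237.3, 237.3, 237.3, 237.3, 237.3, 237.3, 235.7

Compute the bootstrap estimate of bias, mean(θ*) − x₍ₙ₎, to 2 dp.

bias = −0.44

mean(θ*) = (235.4 + 237.3 + 237.3 + 237.3 + 237.3 + 237.3 + 237.3 + 235.7) / 8 = 236.863
bias = 236.863 − 237.3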